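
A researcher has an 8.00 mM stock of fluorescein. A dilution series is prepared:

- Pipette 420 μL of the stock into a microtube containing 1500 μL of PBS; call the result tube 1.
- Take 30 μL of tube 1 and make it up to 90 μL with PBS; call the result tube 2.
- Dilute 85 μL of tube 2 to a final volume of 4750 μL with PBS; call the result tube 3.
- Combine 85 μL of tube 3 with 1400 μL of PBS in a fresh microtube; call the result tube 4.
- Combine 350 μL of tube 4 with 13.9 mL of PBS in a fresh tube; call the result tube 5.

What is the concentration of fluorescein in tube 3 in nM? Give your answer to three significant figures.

1.04 × 10^4 nM

Step 1: 420 μL + 1500 μL = 1920 μL total → factor 1920/420 = 4.5714
Step 2: 30 μL brought to 90 μL → factor 90/30 = 3
Step 3: 85 μL brought to 4750 μL → factor 4750/85 = 55.882
Dilution factor through tube 3 = 4.5714 × 3 × 55.882 = 766.39
[tube 3] = 8.00 mM / 766.39 = 0.01044 mM = 1.04 × 10^4 nM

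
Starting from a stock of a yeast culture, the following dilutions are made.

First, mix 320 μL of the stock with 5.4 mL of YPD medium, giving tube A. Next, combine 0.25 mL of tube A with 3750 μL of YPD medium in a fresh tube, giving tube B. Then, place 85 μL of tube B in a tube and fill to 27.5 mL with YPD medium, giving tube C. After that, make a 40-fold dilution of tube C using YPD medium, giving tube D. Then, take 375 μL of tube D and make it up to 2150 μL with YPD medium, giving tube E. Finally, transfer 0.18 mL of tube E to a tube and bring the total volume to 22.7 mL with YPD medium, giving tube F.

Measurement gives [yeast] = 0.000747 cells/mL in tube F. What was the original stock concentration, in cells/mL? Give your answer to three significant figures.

2.00 × 10^6 cells/mL

Step 1: 320 μL + 5.4 mL = 5720 μL total → factor 5720/320 = 17.875
Step 2: 0.25 mL + 3750 μL = 4 mL total → factor 4/0.25 = 16
Step 3: 85 μL brought to 27.5 mL → factor 27500/85 = 323.53
Step 4: 40-fold → factor 40
Step 5: 375 μL brought to 2150 μL → factor 2150/375 = 5.7333
Step 6: 0.18 mL brought to 22.7 mL → factor 22.7/0.18 = 126.11
Overall dilution factor = 17.875 × 16 × 323.53 × 40 × 5.7333 × 126.11 = 2.6761 × 10^9
Stock = 0.000747 cells/mL × 2.6761 × 10^9 = 2.00 × 10^6 cells/mL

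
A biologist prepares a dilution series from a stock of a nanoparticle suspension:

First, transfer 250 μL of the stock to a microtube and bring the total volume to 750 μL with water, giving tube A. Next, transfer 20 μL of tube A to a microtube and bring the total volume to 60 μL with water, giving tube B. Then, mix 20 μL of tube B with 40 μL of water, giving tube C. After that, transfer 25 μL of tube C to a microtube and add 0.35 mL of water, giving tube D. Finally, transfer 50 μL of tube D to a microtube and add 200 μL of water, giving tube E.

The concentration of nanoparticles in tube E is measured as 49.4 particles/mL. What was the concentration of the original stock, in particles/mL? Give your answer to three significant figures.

Step 1: 250 μL brought to 750 μL → factor 750/250 = 3
Step 2: 20 μL brought to 60 μL → factor 60/20 = 3
Step 3: 20 μL + 40 μL = 60 μL total → factor 60/20 = 3
Step 4: 25 μL + 0.35 mL = 375 μL total → factor 375/25 = 15
Step 5: 50 μL + 200 μL = 250 μL total → factor 250/50 = 5
Overall dilution factor = 3 × 3 × 3 × 15 × 5 = 2025
Stock = 49.4 particles/mL × 2025 = 1.00 × 10^5 particles/mL

1.00 × 10^5 particles/mL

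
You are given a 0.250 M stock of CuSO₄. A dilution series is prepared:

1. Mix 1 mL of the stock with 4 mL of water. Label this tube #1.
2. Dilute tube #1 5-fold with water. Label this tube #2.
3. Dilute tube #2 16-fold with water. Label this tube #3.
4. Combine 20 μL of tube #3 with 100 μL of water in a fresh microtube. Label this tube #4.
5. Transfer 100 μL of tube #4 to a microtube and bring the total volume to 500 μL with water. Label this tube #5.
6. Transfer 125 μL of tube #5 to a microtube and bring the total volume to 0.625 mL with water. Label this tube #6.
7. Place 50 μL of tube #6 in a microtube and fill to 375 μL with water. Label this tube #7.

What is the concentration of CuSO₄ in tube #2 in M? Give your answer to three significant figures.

Step 1: 1 mL + 4 mL = 5 mL total → factor 5/1 = 5
Step 2: 5-fold → factor 5
Dilution factor through tube #2 = 5 × 5 = 25
[tube #2] = 0.250 M / 25 = 0.0100 M

0.0100 M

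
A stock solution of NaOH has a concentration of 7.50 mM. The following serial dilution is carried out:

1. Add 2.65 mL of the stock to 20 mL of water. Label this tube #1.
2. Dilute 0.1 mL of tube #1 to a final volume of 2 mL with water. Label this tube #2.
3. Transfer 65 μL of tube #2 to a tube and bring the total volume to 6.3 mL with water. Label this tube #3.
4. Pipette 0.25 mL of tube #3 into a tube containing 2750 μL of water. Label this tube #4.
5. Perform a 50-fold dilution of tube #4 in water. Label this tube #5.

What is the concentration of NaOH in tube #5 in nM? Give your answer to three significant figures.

Step 1: 2.65 mL + 20 mL = 22.65 mL total → factor 22.65/2.65 = 8.5472
Step 2: 0.1 mL brought to 2 mL → factor 2/0.1 = 20
Step 3: 65 μL brought to 6.3 mL → factor 6300/65 = 96.923
Step 4: 0.25 mL + 2750 μL = 3 mL total → factor 3/0.25 = 12
Step 5: 50-fold → factor 50
Overall dilution factor = 8.5472 × 20 × 96.923 × 12 × 50 = 9.941 × 10^6
Final = 7.50 mM / 9.941 × 10^6 = 7.545 × 10^-7 mM = 0.754 nM

0.754 nM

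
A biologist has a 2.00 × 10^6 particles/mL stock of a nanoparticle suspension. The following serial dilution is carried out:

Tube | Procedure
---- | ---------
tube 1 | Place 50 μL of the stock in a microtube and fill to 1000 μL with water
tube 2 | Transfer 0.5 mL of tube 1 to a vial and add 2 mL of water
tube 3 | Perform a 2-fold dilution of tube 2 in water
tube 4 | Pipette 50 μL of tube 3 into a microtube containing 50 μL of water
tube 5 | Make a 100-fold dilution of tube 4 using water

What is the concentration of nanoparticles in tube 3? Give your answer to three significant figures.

Step 1: 50 μL brought to 1000 μL → factor 1000/50 = 20
Step 2: 0.5 mL + 2 mL = 2.5 mL total → factor 2.5/0.5 = 5
Step 3: 2-fold → factor 2
Dilution factor through tube 3 = 20 × 5 × 2 = 200
[tube 3] = 2.00 × 10^6 particles/mL / 200 = 1.00 × 10^4 particles/mL

1.00 × 10^4 particles/mL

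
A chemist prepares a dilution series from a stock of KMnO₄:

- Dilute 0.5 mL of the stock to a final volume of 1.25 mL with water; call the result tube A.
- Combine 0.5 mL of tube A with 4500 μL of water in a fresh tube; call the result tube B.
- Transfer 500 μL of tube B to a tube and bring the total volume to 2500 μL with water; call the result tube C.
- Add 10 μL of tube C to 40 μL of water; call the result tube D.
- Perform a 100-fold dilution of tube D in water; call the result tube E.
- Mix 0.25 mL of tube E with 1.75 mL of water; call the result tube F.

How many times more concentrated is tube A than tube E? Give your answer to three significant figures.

2.50 × 10^4

Step 1: 0.5 mL brought to 1.25 mL → factor 1.25/0.5 = 2.5
Step 2: 0.5 mL + 4500 μL = 5 mL total → factor 5/0.5 = 10
Step 3: 500 μL brought to 2500 μL → factor 2500/500 = 5
Step 4: 10 μL + 40 μL = 50 μL total → factor 50/10 = 5
Step 5: 100-fold → factor 100
Dilution factor to tube A = 2.5; to tube E = 62500
[tube A]/[tube E] = (factor to tube E)/(factor to tube A) = 62500/2.5 = 2.50 × 10^4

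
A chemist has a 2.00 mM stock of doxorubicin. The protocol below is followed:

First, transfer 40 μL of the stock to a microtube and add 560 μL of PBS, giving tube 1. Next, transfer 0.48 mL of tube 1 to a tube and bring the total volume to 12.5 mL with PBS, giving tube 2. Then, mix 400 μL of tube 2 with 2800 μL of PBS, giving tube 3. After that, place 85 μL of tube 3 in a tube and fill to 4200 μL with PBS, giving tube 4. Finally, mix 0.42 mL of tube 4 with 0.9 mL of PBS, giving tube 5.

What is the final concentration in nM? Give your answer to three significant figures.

4.12 nM

Step 1: 40 μL + 560 μL = 600 μL total → factor 600/40 = 15
Step 2: 0.48 mL brought to 12.5 mL → factor 12.5/0.48 = 26.042
Step 3: 400 μL + 2800 μL = 3200 μL total → factor 3200/400 = 8
Step 4: 85 μL brought to 4200 μL → factor 4200/85 = 49.412
Step 5: 0.42 mL + 0.9 mL = 1.32 mL total → factor 1.32/0.42 = 3.1429
Overall dilution factor = 15 × 26.042 × 8 × 49.412 × 3.1429 = 4.8529 × 10^5
Final = 2.00 mM / 4.8529 × 10^5 = 4.121 × 10^-6 mM = 4.12 nM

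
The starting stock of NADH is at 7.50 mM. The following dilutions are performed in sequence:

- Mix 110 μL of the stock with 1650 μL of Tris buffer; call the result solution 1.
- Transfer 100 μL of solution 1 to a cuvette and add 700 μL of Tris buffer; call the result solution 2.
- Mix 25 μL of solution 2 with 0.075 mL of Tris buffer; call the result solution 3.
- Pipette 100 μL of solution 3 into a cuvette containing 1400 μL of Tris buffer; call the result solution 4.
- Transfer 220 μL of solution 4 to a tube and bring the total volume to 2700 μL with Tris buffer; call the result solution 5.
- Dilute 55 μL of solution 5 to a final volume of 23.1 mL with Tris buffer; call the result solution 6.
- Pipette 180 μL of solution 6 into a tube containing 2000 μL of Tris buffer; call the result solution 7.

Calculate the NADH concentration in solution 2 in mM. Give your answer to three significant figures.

Step 1: 110 μL + 1650 μL = 1760 μL total → factor 1760/110 = 16
Step 2: 100 μL + 700 μL = 800 μL total → factor 800/100 = 8
Dilution factor through solution 2 = 16 × 8 = 128
[solution 2] = 7.50 mM / 128 = 0.0586 mM

0.0586 mM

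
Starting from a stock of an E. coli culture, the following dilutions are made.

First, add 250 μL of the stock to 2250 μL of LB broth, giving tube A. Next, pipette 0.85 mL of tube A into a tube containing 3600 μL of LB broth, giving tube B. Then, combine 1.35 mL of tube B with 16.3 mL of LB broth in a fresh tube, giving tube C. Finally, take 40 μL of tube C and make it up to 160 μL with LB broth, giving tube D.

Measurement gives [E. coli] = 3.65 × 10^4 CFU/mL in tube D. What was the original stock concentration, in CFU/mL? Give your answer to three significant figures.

Step 1: 250 μL + 2250 μL = 2500 μL total → factor 2500/250 = 10
Step 2: 0.85 mL + 3600 μL = 4.45 mL total → factor 4.45/0.85 = 5.2353
Step 3: 1.35 mL + 16.3 mL = 17.65 mL total → factor 17.65/1.35 = 13.074
Step 4: 40 μL brought to 160 μL → factor 160/40 = 4
Overall dilution factor = 10 × 5.2353 × 13.074 × 4 = 2737.9
Stock = 3.65 × 10^4 CFU/mL × 2737.9 = 9.99 × 10^7 CFU/mL

9.99 × 10^7 CFU/mL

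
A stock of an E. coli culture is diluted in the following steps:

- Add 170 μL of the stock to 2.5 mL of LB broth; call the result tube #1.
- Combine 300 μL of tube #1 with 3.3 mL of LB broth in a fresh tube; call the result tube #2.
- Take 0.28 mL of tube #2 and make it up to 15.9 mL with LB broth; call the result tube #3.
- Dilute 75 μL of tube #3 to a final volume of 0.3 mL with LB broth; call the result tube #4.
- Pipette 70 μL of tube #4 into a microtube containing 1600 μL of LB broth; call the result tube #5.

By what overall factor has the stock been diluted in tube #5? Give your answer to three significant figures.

1.02 × 10^6

Step 1: 170 μL + 2.5 mL = 2670 μL total → factor 2670/170 = 15.706
Step 2: 300 μL + 3.3 mL = 3600 μL total → factor 3600/300 = 12
Step 3: 0.28 mL brought to 15.9 mL → factor 15.9/0.28 = 56.786
Step 4: 75 μL brought to 0.3 mL → factor 300/75 = 4
Step 5: 70 μL + 1600 μL = 1670 μL total → factor 1670/70 = 23.857
Overall dilution factor = 15.706 × 12 × 56.786 × 4 × 23.857 = 1.0213 × 10^6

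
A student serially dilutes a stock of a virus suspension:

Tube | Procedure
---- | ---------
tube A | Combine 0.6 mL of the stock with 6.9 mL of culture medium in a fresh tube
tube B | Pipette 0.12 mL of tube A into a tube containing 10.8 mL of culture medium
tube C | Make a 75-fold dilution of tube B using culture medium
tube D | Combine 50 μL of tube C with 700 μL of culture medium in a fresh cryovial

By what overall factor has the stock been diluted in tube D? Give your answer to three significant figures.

Step 1: 0.6 mL + 6.9 mL = 7.5 mL total → factor 7.5/0.6 = 12.5
Step 2: 0.12 mL + 10.8 mL = 10.92 mL total → factor 10.92/0.12 = 91
Step 3: 75-fold → factor 75
Step 4: 50 μL + 700 μL = 750 μL total → factor 750/50 = 15
Overall dilution factor = 12.5 × 91 × 75 × 15 = 1.2797 × 10^6

1.28 × 10^6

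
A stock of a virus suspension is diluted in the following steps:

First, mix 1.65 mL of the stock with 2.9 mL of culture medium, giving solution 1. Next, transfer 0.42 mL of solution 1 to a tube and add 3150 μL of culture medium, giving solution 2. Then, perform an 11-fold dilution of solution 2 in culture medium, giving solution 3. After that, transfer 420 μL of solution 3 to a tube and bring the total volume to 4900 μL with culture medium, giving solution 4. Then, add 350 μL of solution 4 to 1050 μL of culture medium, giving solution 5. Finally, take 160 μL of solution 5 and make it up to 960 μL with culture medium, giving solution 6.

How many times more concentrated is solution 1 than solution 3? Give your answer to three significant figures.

93.5

Step 1: 1.65 mL + 2.9 mL = 4.55 mL total → factor 4.55/1.65 = 2.7576
Step 2: 0.42 mL + 3150 μL = 3.57 mL total → factor 3.57/0.42 = 8.5
Step 3: 11-fold → factor 11
Dilution factor to solution 1 = 2.7576; to solution 3 = 257.83
[solution 1]/[solution 3] = (factor to solution 3)/(factor to solution 1) = 257.83/2.7576 = 93.5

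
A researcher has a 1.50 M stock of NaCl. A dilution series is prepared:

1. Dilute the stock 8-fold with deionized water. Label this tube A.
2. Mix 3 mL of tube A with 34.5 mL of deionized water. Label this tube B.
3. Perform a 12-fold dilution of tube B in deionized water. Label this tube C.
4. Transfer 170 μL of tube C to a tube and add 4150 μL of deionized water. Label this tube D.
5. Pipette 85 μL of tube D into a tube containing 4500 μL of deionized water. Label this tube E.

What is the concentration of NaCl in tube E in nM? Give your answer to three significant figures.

Step 1: 8-fold → factor 8
Step 2: 3 mL + 34.5 mL = 37.5 mL total → factor 37.5/3 = 12.5
Step 3: 12-fold → factor 12
Step 4: 170 μL + 4150 μL = 4320 μL total → factor 4320/170 = 25.412
Step 5: 85 μL + 4500 μL = 4585 μL total → factor 4585/85 = 53.941
Overall dilution factor = 8 × 12.5 × 12 × 25.412 × 53.941 = 1.6449 × 10^6
Final = 1.50 M / 1.6449 × 10^6 = 9.119 × 10^-7 M = 912 nM

912 nM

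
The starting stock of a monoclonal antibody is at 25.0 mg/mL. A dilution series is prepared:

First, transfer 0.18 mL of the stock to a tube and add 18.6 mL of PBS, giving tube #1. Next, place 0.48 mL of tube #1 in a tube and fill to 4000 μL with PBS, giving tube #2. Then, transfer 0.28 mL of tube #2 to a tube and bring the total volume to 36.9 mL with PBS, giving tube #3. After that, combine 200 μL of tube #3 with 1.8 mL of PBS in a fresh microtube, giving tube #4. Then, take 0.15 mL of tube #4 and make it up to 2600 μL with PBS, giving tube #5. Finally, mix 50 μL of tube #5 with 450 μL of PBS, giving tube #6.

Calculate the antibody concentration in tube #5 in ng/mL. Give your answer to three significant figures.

Step 1: 0.18 mL + 18.6 mL = 18.78 mL total → factor 18.78/0.18 = 104.33
Step 2: 0.48 mL brought to 4000 μL → factor 4/0.48 = 8.3333
Step 3: 0.28 mL brought to 36.9 mL → factor 36.9/0.28 = 131.79
Step 4: 200 μL + 1.8 mL = 2000 μL total → factor 2000/200 = 10
Step 5: 0.15 mL brought to 2600 μL → factor 2.6/0.15 = 17.333
Dilution factor through tube #5 = 104.33 × 8.3333 × 131.79 × 10 × 17.333 = 1.9861 × 10^7
[tube #5] = 25.0 mg/mL / 1.9861 × 10^7 = 1.259 × 10^-6 mg/mL = 1.26 ng/mL

1.26 ng/mL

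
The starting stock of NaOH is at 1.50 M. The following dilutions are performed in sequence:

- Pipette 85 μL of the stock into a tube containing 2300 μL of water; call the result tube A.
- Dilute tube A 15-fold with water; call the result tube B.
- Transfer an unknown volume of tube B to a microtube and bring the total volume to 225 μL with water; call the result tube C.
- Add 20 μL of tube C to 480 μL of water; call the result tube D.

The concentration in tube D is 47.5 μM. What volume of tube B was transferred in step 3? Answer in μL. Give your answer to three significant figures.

75.0 μL

Step 1: 85 μL + 2300 μL = 2385 μL total → factor 2385/85 = 28.059
Step 2: 15-fold → factor 15
Step 3: v brought to 225 μL → factor = 225 μL/v
Step 4: 20 μL + 480 μL = 500 μL total → factor 500/20 = 25
Product of known-step factors = 10522
Overall factor = 1.50 M / (47.5 μM) = 31579
Step-3 factor = 31579 / 10522 = 3.0012
v = 225 μL / 3.0012 = 75.0 μL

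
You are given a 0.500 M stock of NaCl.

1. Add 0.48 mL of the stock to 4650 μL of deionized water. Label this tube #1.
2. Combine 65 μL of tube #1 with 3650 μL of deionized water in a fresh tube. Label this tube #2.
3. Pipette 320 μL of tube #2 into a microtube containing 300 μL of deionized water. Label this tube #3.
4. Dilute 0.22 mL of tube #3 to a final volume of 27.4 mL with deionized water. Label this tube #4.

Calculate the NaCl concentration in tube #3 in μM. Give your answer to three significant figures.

Step 1: 0.48 mL + 4650 μL = 5.13 mL total → factor 5.13/0.48 = 10.688
Step 2: 65 μL + 3650 μL = 3715 μL total → factor 3715/65 = 57.154
Step 3: 320 μL + 300 μL = 620 μL total → factor 620/320 = 1.9375
Dilution factor through tube #3 = 10.688 × 57.154 × 1.9375 = 1183.5
[tube #3] = 0.500 M / 1183.5 = 0.0004225 M = 422 μM

422 μM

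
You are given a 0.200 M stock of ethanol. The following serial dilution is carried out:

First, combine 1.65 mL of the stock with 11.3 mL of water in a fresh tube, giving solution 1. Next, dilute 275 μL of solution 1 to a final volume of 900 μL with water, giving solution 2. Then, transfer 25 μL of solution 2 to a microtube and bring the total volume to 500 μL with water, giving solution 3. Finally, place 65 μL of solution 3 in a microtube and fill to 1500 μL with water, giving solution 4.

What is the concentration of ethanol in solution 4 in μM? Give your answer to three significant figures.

16.9 μM

Step 1: 1.65 mL + 11.3 mL = 12.95 mL total → factor 12.95/1.65 = 7.8485
Step 2: 275 μL brought to 900 μL → factor 900/275 = 3.2727
Step 3: 25 μL brought to 500 μL → factor 500/25 = 20
Step 4: 65 μL brought to 1500 μL → factor 1500/65 = 23.077
Overall dilution factor = 7.8485 × 3.2727 × 20 × 23.077 = 11855
Final = 0.200 M / 11855 = 1.687 × 10^-5 M = 16.9 μM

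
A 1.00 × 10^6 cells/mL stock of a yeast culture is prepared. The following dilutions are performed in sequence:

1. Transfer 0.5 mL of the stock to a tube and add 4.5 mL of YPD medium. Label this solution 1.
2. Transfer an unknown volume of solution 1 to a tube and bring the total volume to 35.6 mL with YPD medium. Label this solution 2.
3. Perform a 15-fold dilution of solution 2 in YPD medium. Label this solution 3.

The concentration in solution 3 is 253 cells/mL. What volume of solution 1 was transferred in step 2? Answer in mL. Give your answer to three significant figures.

Step 1: 0.5 mL + 4.5 mL = 5 mL total → factor 5/0.5 = 10
Step 2: v brought to 35.6 mL → factor = 35.6 mL/v
Step 3: 15-fold → factor 15
Product of known-step factors = 150
Overall factor = 1.00 × 10^6 cells/mL / (253 cells/mL) = 3952.6
Step-2 factor = 3952.6 / 150 = 26.35
v = 35.6 mL / 26.35 = 1.35 mL

1.35 mL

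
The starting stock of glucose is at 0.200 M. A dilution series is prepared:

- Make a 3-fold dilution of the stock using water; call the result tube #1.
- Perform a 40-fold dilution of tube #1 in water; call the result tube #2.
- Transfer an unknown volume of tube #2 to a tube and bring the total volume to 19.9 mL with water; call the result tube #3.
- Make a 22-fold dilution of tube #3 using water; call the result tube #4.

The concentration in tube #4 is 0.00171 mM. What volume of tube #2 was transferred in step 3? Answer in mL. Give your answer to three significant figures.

0.449 mL

Step 1: 3-fold → factor 3
Step 2: 40-fold → factor 40
Step 3: v brought to 19.9 mL → factor = 19.9 mL/v
Step 4: 22-fold → factor 22
Product of known-step factors = 2640
Overall factor = 0.200 M / (0.00171 mM) = 1.1696 × 10^5
Step-3 factor = 1.1696 × 10^5 / 2640 = 44.303
v = 19.9 mL / 44.303 = 0.449 mL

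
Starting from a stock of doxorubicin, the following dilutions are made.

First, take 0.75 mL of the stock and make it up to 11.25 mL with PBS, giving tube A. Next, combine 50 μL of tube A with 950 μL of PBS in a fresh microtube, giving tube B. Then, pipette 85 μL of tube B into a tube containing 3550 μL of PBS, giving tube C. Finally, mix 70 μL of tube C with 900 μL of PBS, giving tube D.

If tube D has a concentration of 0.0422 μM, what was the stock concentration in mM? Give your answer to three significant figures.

7.50 mM

Step 1: 0.75 mL brought to 11.25 mL → factor 11.25/0.75 = 15
Step 2: 50 μL + 950 μL = 1000 μL total → factor 1000/50 = 20
Step 3: 85 μL + 3550 μL = 3635 μL total → factor 3635/85 = 42.765
Step 4: 70 μL + 900 μL = 970 μL total → factor 970/70 = 13.857
Overall dilution factor = 15 × 20 × 42.765 × 13.857 = 1.7778 × 10^5
Stock = 0.0422 μM × 1.7778 × 10^5 = 7502 μM = 7.50 mM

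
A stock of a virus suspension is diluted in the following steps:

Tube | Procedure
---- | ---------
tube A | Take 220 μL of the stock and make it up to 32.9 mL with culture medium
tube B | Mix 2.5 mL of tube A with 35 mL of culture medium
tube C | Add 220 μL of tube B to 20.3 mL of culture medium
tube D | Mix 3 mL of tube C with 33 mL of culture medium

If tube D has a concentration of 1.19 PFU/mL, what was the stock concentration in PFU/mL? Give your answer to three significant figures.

2.99 × 10^6 PFU/mL

Step 1: 220 μL brought to 32.9 mL → factor 32900/220 = 149.55
Step 2: 2.5 mL + 35 mL = 37.5 mL total → factor 37.5/2.5 = 15
Step 3: 220 μL + 20.3 mL = 20520 μL total → factor 20520/220 = 93.273
Step 4: 3 mL + 33 mL = 36 mL total → factor 36/3 = 12
Overall dilution factor = 149.55 × 15 × 93.273 × 12 = 2.5107 × 10^6
Stock = 1.19 PFU/mL × 2.5107 × 10^6 = 2.99 × 10^6 PFU/mL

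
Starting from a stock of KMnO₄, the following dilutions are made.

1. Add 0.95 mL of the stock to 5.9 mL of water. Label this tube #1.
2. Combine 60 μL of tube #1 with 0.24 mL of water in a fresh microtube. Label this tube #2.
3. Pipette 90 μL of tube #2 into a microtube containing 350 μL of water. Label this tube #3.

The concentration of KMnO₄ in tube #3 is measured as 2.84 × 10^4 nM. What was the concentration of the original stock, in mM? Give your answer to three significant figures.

5.01 mM

Step 1: 0.95 mL + 5.9 mL = 6.85 mL total → factor 6.85/0.95 = 7.2105
Step 2: 60 μL + 0.24 mL = 300 μL total → factor 300/60 = 5
Step 3: 90 μL + 350 μL = 440 μL total → factor 440/90 = 4.8889
Overall dilution factor = 7.2105 × 5 × 4.8889 = 176.26
Stock = 2.84 × 10^4 nM × 176.26 = 5.006 × 10^6 nM = 5.01 mM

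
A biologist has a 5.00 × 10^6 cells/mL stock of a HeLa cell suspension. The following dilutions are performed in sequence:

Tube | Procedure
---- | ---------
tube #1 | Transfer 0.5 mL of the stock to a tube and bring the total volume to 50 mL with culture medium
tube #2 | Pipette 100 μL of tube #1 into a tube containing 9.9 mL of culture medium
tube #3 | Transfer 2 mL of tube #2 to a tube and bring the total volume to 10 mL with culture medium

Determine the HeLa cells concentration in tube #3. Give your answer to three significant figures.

Step 1: 0.5 mL brought to 50 mL → factor 50/0.5 = 100
Step 2: 100 μL + 9.9 mL = 10000 μL total → factor 10000/100 = 100
Step 3: 2 mL brought to 10 mL → factor 10/2 = 5
Overall dilution factor = 100 × 100 × 5 = 50000
Final = 5.00 × 10^6 cells/mL / 50000 = 100 cells/mL

100 cells/mL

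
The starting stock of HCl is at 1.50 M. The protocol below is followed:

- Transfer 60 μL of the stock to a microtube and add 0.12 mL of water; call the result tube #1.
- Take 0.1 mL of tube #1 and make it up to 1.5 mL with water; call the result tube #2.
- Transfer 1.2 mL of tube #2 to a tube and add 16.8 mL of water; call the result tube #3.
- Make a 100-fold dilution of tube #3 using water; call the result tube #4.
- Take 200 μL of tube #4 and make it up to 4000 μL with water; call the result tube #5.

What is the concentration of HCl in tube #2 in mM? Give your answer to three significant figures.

Step 1: 60 μL + 0.12 mL = 180 μL total → factor 180/60 = 3
Step 2: 0.1 mL brought to 1.5 mL → factor 1.5/0.1 = 15
Dilution factor through tube #2 = 3 × 15 = 45
[tube #2] = 1.50 M / 45 = 0.03333 M = 33.3 mM

33.3 mM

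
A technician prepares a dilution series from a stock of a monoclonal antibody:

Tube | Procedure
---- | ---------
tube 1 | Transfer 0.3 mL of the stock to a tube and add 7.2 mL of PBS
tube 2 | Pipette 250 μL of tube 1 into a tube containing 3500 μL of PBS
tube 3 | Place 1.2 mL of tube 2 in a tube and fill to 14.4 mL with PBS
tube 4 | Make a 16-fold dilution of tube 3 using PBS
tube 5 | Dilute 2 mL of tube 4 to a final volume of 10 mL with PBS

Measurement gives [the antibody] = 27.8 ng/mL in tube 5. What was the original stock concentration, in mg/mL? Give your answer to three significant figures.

10.0 mg/mL

Step 1: 0.3 mL + 7.2 mL = 7.5 mL total → factor 7.5/0.3 = 25
Step 2: 250 μL + 3500 μL = 3750 μL total → factor 3750/250 = 15
Step 3: 1.2 mL brought to 14.4 mL → factor 14.4/1.2 = 12
Step 4: 16-fold → factor 16
Step 5: 2 mL brought to 10 mL → factor 10/2 = 5
Overall dilution factor = 25 × 15 × 12 × 16 × 5 = 3.6 × 10^5
Stock = 27.8 ng/mL × 3.6 × 10^5 = 1.001 × 10^7 ng/mL = 10.0 mg/mL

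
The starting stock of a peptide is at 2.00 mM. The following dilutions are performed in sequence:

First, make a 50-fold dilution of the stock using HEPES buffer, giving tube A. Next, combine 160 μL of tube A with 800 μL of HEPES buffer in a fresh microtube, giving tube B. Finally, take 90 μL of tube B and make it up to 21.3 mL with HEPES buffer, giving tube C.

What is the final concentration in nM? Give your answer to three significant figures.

Step 1: 50-fold → factor 50
Step 2: 160 μL + 800 μL = 960 μL total → factor 960/160 = 6
Step 3: 90 μL brought to 21.3 mL → factor 21300/90 = 236.67
Overall dilution factor = 50 × 6 × 236.67 = 71000
Final = 2.00 mM / 71000 = 2.817 × 10^-5 mM = 28.2 nM

28.2 nM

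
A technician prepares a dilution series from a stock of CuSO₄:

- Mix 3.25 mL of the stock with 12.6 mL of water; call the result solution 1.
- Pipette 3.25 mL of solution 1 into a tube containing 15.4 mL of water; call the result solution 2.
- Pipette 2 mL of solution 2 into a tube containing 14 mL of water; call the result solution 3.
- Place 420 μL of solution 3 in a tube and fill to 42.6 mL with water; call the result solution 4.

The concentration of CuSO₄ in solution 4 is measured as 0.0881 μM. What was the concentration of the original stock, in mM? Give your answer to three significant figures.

2.00 mM

Step 1: 3.25 mL + 12.6 mL = 15.85 mL total → factor 15.85/3.25 = 4.8769
Step 2: 3.25 mL + 15.4 mL = 18.65 mL total → factor 18.65/3.25 = 5.7385
Step 3: 2 mL + 14 mL = 16 mL total → factor 16/2 = 8
Step 4: 420 μL brought to 42.6 mL → factor 42600/420 = 101.43
Overall dilution factor = 4.8769 × 5.7385 × 8 × 101.43 = 22709
Stock = 0.0881 μM × 22709 = 2001 μM = 2.00 mM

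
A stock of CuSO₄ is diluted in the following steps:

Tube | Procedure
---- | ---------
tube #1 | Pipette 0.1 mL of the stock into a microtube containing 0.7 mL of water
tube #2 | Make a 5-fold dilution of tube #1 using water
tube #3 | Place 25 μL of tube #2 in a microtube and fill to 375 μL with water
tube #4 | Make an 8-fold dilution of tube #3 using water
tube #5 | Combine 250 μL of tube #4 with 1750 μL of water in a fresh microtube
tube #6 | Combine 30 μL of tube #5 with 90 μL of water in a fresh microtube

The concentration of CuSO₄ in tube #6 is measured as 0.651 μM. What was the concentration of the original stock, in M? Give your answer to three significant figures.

0.100 M

Step 1: 0.1 mL + 0.7 mL = 0.8 mL total → factor 0.8/0.1 = 8
Step 2: 5-fold → factor 5
Step 3: 25 μL brought to 375 μL → factor 375/25 = 15
Step 4: 8-fold → factor 8
Step 5: 250 μL + 1750 μL = 2000 μL total → factor 2000/250 = 8
Step 6: 30 μL + 90 μL = 120 μL total → factor 120/30 = 4
Overall dilution factor = 8 × 5 × 15 × 8 × 8 × 4 = 1.536 × 10^5
Stock = 0.651 μM × 1.536 × 10^5 = 9.999 × 10^4 μM = 0.100 M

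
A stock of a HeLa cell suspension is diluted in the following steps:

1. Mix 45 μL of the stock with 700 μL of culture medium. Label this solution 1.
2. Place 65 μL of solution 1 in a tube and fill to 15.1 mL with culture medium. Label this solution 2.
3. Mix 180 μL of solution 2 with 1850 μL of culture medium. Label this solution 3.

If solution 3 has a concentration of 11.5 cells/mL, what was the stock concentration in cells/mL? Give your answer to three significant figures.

Step 1: 45 μL + 700 μL = 745 μL total → factor 745/45 = 16.556
Step 2: 65 μL brought to 15.1 mL → factor 15100/65 = 232.31
Step 3: 180 μL + 1850 μL = 2030 μL total → factor 2030/180 = 11.278
Overall dilution factor = 16.556 × 232.31 × 11.278 = 43374
Stock = 11.5 cells/mL × 43374 = 4.99 × 10^5 cells/mL

4.99 × 10^5 cells/mL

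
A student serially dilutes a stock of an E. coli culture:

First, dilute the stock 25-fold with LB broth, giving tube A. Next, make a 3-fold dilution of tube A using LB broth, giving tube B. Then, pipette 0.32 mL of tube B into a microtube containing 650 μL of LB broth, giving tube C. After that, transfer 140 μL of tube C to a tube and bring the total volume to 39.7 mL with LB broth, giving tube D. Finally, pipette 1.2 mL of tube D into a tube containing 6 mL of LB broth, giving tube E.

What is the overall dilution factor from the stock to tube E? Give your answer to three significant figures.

Step 1: 25-fold → factor 25
Step 2: 3-fold → factor 3
Step 3: 0.32 mL + 650 μL = 0.97 mL total → factor 0.97/0.32 = 3.0312
Step 4: 140 μL brought to 39.7 mL → factor 39700/140 = 283.57
Step 5: 1.2 mL + 6 mL = 7.2 mL total → factor 7.2/1.2 = 6
Overall dilution factor = 25 × 3 × 3.0312 × 283.57 × 6 = 3.8681 × 10^5

3.87 × 10^5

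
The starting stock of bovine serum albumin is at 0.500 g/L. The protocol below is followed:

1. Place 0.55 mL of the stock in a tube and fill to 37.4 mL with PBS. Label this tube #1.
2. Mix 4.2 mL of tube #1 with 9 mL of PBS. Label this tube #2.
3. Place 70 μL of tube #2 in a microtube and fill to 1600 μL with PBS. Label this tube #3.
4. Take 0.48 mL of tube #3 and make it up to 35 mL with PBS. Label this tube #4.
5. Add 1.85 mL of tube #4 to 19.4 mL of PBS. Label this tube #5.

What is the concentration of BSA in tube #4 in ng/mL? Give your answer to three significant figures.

1.40 ng/mL

Step 1: 0.55 mL brought to 37.4 mL → factor 37.4/0.55 = 68
Step 2: 4.2 mL + 9 mL = 13.2 mL total → factor 13.2/4.2 = 3.1429
Step 3: 70 μL brought to 1600 μL → factor 1600/70 = 22.857
Step 4: 0.48 mL brought to 35 mL → factor 35/0.48 = 72.917
Dilution factor through tube #4 = 68 × 3.1429 × 22.857 × 72.917 = 3.5619 × 10^5
[tube #4] = 0.500 g/L / 3.5619 × 10^5 = 1.404 × 10^-6 g/L = 1.40 ng/mL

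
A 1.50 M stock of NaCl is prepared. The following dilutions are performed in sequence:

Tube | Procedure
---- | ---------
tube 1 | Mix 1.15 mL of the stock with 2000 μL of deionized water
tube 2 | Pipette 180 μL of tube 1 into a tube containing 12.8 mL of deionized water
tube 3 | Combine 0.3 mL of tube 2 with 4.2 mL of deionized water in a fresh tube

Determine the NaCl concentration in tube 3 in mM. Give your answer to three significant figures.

0.506 mM

Step 1: 1.15 mL + 2000 μL = 3.15 mL total → factor 3.15/1.15 = 2.7391
Step 2: 180 μL + 12.8 mL = 12980 μL total → factor 12980/180 = 72.111
Step 3: 0.3 mL + 4.2 mL = 4.5 mL total → factor 4.5/0.3 = 15
Overall dilution factor = 2.7391 × 72.111 × 15 = 2962.8
Final = 1.50 M / 2962.8 = 0.0005063 M = 0.506 mM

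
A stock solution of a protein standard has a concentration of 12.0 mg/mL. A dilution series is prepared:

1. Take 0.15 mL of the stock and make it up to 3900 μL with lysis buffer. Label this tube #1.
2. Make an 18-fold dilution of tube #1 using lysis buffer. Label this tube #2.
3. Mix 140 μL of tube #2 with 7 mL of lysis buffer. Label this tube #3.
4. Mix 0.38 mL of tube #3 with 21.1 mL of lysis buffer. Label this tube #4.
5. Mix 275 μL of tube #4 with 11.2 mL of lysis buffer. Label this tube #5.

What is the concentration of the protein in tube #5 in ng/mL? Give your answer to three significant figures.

0.213 ng/mL

Step 1: 0.15 mL brought to 3900 μL → factor 3.9/0.15 = 26
Step 2: 18-fold → factor 18
Step 3: 140 μL + 7 mL = 7140 μL total → factor 7140/140 = 51
Step 4: 0.38 mL + 21.1 mL = 21.48 mL total → factor 21.48/0.38 = 56.526
Step 5: 275 μL + 11.2 mL = 11475 μL total → factor 11475/275 = 41.727
Overall dilution factor = 26 × 18 × 51 × 56.526 × 41.727 = 5.6297 × 10^7
Final = 12.0 mg/mL / 5.6297 × 10^7 = 2.132 × 10^-7 mg/mL = 0.213 ng/mL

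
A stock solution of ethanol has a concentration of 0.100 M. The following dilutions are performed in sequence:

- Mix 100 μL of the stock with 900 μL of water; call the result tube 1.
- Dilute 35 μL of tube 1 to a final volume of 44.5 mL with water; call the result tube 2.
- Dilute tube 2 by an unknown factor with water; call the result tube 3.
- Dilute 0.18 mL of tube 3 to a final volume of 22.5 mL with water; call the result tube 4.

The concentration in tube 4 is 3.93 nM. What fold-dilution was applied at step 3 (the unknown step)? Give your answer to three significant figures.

16.0-fold

Step 1: 100 μL + 900 μL = 1000 μL total → factor 1000/100 = 10
Step 2: 35 μL brought to 44.5 mL → factor 44500/35 = 1271.4
Step 3: unknown factor x
Step 4: 0.18 mL brought to 22.5 mL → factor 22.5/0.18 = 125
Product of known-step factors = 1.5893 × 10^6
Overall factor = 0.100 M / (3.93 nM) = 2.5445 × 10^7
x = 2.5445 × 10^7 / 1.5893 × 10^6 = 16.0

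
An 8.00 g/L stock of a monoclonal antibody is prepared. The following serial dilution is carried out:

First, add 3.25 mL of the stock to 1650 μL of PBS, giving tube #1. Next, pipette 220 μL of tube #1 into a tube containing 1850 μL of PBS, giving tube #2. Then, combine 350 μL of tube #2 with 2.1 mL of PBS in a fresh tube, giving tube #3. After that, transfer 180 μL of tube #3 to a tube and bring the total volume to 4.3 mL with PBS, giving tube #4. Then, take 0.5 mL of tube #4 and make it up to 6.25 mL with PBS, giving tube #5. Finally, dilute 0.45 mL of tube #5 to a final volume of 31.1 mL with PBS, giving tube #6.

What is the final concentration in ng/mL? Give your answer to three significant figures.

Step 1: 3.25 mL + 1650 μL = 4.9 mL total → factor 4.9/3.25 = 1.5077
Step 2: 220 μL + 1850 μL = 2070 μL total → factor 2070/220 = 9.4091
Step 3: 350 μL + 2.1 mL = 2450 μL total → factor 2450/350 = 7
Step 4: 180 μL brought to 4.3 mL → factor 4300/180 = 23.889
Step 5: 0.5 mL brought to 6.25 mL → factor 6.25/0.5 = 12.5
Step 6: 0.45 mL brought to 31.1 mL → factor 31.1/0.45 = 69.111
Overall dilution factor = 1.5077 × 9.4091 × 7 × 23.889 × 12.5 × 69.111 = 2.0493 × 10^6
Final = 8.00 g/L / 2.0493 × 10^6 = 3.904 × 10^-6 g/L = 3.90 ng/mL

3.90 ng/mL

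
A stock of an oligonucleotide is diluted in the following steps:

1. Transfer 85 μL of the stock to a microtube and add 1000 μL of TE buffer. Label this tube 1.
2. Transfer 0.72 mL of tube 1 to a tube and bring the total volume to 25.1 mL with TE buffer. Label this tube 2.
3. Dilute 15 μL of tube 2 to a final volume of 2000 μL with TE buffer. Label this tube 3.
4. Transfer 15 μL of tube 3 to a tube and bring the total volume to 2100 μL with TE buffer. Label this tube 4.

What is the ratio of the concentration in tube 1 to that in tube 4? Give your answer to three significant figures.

Step 1: 85 μL + 1000 μL = 1085 μL total → factor 1085/85 = 12.765
Step 2: 0.72 mL brought to 25.1 mL → factor 25.1/0.72 = 34.861
Step 3: 15 μL brought to 2000 μL → factor 2000/15 = 133.33
Step 4: 15 μL brought to 2100 μL → factor 2100/15 = 140
Dilution factor to tube 1 = 12.765; to tube 4 = 8.3065 × 10^6
[tube 1]/[tube 4] = (factor to tube 4)/(factor to tube 1) = 8.3065 × 10^6/12.765 = 6.51 × 10^5

6.51 × 10^5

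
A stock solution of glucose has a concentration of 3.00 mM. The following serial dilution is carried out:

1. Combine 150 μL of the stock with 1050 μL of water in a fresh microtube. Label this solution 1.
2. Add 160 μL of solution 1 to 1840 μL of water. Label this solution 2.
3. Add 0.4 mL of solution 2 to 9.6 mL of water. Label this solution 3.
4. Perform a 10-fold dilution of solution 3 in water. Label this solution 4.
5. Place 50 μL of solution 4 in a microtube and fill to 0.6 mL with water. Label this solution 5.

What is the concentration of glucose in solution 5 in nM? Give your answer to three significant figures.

Step 1: 150 μL + 1050 μL = 1200 μL total → factor 1200/150 = 8
Step 2: 160 μL + 1840 μL = 2000 μL total → factor 2000/160 = 12.5
Step 3: 0.4 mL + 9.6 mL = 10 mL total → factor 10/0.4 = 25
Step 4: 10-fold → factor 10
Step 5: 50 μL brought to 0.6 mL → factor 600/50 = 12
Overall dilution factor = 8 × 12.5 × 25 × 10 × 12 = 3 × 10^5
Final = 3.00 mM / 3 × 10^5 = 1.000 × 10^-5 mM = 10.0 nM

10.0 nM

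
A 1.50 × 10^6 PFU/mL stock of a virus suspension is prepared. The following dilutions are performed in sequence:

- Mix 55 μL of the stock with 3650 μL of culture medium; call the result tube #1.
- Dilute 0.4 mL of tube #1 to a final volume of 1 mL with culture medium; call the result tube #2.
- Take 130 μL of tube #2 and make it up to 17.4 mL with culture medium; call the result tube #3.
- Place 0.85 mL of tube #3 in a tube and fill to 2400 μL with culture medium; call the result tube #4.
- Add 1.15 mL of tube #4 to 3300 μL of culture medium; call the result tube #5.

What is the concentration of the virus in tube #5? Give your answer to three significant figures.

Step 1: 55 μL + 3650 μL = 3705 μL total → factor 3705/55 = 67.364
Step 2: 0.4 mL brought to 1 mL → factor 1/0.4 = 2.5
Step 3: 130 μL brought to 17.4 mL → factor 17400/130 = 133.85
Step 4: 0.85 mL brought to 2400 μL → factor 2.4/0.85 = 2.8235
Step 5: 1.15 mL + 3300 μL = 4.45 mL total → factor 4.45/1.15 = 3.8696
Overall dilution factor = 67.364 × 2.5 × 133.85 × 2.8235 × 3.8696 = 2.4628 × 10^5
Final = 1.50 × 10^6 PFU/mL / 2.4628 × 10^5 = 6.09 PFU/mL

6.09 PFU/mL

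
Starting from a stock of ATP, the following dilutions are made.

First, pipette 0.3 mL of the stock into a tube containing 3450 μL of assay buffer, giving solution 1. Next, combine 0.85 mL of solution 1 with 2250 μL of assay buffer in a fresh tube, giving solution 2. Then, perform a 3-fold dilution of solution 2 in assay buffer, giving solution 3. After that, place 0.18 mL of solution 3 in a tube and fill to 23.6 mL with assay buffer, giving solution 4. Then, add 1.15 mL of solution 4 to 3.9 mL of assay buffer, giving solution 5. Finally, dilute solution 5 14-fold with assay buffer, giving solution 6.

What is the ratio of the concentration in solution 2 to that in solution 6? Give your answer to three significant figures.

2.42 × 10^4

Step 1: 0.3 mL + 3450 μL = 3.75 mL total → factor 3.75/0.3 = 12.5
Step 2: 0.85 mL + 2250 μL = 3.1 mL total → factor 3.1/0.85 = 3.6471
Step 3: 3-fold → factor 3
Step 4: 0.18 mL brought to 23.6 mL → factor 23.6/0.18 = 131.11
Step 5: 1.15 mL + 3.9 mL = 5.05 mL total → factor 5.05/1.15 = 4.3913
Step 6: 14-fold → factor 14
Dilution factor to solution 2 = 45.588; to solution 6 = 1.1024 × 10^6
[solution 2]/[solution 6] = (factor to solution 6)/(factor to solution 2) = 1.1024 × 10^6/45.588 = 2.42 × 10^4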